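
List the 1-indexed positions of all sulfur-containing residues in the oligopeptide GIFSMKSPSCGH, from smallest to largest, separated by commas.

Cysteine (C, thiol) and methionine (M, thioether) are the two sulfur-containing amino acids.
Matching residues: M5, C10.

5, 10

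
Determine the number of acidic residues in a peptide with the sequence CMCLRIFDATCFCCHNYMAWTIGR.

Only D (aspartate) and E (glutamate) carry a side-chain carboxylic acid.
Matching residues: D8.

1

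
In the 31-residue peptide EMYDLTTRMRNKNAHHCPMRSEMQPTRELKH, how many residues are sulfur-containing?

Cysteine (C, thiol) and methionine (M, thioether) are the two sulfur-containing amino acids.
Matching residues: M2, M9, C17, M19, M23.

5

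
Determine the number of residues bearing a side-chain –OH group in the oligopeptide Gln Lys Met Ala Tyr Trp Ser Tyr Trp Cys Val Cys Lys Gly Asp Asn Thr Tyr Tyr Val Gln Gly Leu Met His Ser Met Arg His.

The –OH-bearing residues are Ser, Thr (aliphatic alcohols), and Tyr (phenol).
Matching residues: Tyr5, Ser7, Tyr8, Thr17, Tyr18, Tyr19, Ser26.

7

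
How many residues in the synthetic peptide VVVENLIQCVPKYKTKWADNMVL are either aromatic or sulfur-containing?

Aromatic: F, W, Y. Sulfur-containing: C, M.
Aromatic residues here: Y13, W17 (2).
Sulfur-containing residues here: C9, M21 (2).
The two groups share no amino acid, so total = 2 + 2 = 4.

4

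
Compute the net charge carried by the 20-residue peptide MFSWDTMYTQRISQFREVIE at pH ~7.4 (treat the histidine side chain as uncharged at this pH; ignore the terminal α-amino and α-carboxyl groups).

-1

At pH ~7.4 the Lys and Arg side chains are protonated (+1), the Asp and Glu side chains are deprotonated (−1), and with His taken as neutral all other side chains carry no charge.
Positive (K, R): R11, R16 → +2.
Negative (D, E): D5, E17, E20 → −3.
Net charge = (+2) + (−3) = −1.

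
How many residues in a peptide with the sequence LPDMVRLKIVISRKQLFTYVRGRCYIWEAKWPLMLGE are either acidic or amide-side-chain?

4

Acidic: D, E. Amide-side-chain: N, Q.
Acidic residues here: D3, E28, E37 (3).
Amide-side-chain residues here: Q15 (1).
The two groups share no amino acid, so total = 3 + 1 = 4.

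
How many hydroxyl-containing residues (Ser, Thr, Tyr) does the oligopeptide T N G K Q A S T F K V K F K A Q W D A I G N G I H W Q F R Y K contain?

Matching residues: T1, S7, T8, Y30.

4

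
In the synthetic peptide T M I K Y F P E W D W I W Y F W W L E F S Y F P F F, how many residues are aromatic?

14

F, W, and Y each carry an aromatic ring on the side chain.
Matching residues: Y5, F6, W9, W11, W13, Y14, F15, W16, W17, F20, Y22, F23, F25, F26.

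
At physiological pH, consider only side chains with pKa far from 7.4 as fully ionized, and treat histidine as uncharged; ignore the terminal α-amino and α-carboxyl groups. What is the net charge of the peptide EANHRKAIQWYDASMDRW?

0

The side chains ionized at physiological pH are Lys/Arg (+1) and Asp/Glu (−1); with His treated as neutral, nothing else contributes.
Positive (K, R): R5, K6, R17 → +3.
Negative (D, E): E1, D12, D16 → −3.
Net charge = (+3) + (−3) = 0.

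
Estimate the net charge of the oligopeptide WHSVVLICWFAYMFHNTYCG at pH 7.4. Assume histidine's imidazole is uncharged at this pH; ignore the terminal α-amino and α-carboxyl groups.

Near pH 7.4, K and R contribute +1 each, D and E contribute −1 each, and every other side chain (His included, as stated) is uncharged.
Positive (K, R): none → +0.
Negative (D, E): none → −0.
Net charge = (+0) + (−0) = 0.

0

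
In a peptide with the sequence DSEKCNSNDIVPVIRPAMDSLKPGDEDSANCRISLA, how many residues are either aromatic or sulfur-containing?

3

Aromatic: F, W, Y. Sulfur-containing: C, M.
Aromatic residues here: none (0).
Sulfur-containing residues here: C5, M18, C31 (3).
The two groups share no amino acid, so total = 0 + 3 = 3.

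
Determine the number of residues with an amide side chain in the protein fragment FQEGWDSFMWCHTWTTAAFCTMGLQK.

2

The amide-side-chain residues are Asn (N) and Gln (Q).
Matching residues: Q2, Q25.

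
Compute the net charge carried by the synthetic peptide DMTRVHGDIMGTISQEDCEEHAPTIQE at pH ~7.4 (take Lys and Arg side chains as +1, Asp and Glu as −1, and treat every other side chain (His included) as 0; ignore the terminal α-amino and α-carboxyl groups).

-6

Positive (K, R): R4 → +1.
Negative (D, E): D1, D8, E16, D17, E19, E20, E27 → −7.
Net charge = (+1) + (−7) = −6.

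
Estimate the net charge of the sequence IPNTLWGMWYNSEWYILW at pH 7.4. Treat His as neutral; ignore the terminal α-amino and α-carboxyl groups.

Near pH 7.4, K and R contribute +1 each, D and E contribute −1 each, and every other side chain (His included, as stated) is uncharged.
Positive (K, R): none → +0.
Negative (D, E): E13 → −1.
Net charge = (+0) + (−1) = −1.

-1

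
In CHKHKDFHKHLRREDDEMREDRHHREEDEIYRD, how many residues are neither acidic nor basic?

Acidic: D, E. Basic: K, R, H. All other residues are neither.
Matching residues: C1, F7, L11, M18, I30, Y31.

6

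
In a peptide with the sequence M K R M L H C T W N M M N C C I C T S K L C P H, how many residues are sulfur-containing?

The sulfur-bearing residues are cysteine (–SH) and methionine (–S–CH₃).
Matching residues: M1, M4, C7, M11, M12, C14, C15, C17, C22.

9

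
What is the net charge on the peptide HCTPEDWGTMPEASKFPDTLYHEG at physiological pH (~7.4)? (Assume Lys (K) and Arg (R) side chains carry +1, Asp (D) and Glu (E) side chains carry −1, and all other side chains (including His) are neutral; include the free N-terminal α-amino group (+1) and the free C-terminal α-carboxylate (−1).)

-4

Positive (K, R): K15 → +1.
Negative (D, E): E5, D6, E12, D18, E23 → −5.
The N-terminus (+1) and C-terminus (−1) cancel.
Net charge = (+1) + (−5) = −4.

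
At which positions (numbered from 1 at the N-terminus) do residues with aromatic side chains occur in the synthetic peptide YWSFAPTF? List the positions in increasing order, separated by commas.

1, 2, 4, 8

Phenylalanine (F), tryptophan (W), and tyrosine (Y) have aromatic ring side chains.
Matching residues: Y1, W2, F4, F8.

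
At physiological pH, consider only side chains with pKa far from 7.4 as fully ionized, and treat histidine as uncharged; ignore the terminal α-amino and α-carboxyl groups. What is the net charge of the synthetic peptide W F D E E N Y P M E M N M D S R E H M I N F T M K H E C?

-5

At pH ~7.4 the Lys and Arg side chains are protonated (+1), the Asp and Glu side chains are deprotonated (−1), and with His taken as neutral all other side chains carry no charge.
Positive (K, R): R16, K25 → +2.
Negative (D, E): D3, E4, E5, E10, D14, E17, E27 → −7.
Net charge = (+2) + (−7) = −5.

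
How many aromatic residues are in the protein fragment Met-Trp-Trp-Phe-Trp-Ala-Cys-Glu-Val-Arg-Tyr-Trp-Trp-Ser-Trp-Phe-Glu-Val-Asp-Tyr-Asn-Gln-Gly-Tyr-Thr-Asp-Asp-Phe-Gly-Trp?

13

Phenylalanine (F), tryptophan (W), and tyrosine (Y) have aromatic ring side chains.
Matching residues: Trp2, Trp3, Phe4, Trp5, Tyr11, Trp12, Trp13, Trp15, Phe16, Tyr20, Tyr24, Phe28, Trp30.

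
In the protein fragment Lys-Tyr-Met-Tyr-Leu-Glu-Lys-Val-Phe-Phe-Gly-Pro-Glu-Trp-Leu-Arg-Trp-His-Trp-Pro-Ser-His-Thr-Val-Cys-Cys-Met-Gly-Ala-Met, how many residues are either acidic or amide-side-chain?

2

Acidic: D, E. Amide-side-chain: N, Q.
Acidic residues here: Glu6, Glu13 (2).
Amide-side-chain residues here: none (0).
The two groups share no amino acid, so total = 2 + 0 = 2.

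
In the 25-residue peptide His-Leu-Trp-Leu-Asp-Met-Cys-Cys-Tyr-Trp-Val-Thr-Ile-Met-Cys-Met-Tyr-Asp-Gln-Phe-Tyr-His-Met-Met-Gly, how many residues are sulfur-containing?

8

The sulfur-bearing residues are cysteine (–SH) and methionine (–S–CH₃).
Matching residues: Met6, Cys7, Cys8, Met14, Cys15, Met16, Met23, Met24.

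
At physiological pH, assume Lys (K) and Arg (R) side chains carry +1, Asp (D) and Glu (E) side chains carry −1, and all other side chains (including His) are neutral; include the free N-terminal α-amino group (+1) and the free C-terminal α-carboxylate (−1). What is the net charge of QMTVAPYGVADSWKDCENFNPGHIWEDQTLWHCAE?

-5

Positive (K, R): K14 → +1.
Negative (D, E): D11, D15, E17, E26, D27, E35 → −6.
The N-terminus (+1) and C-terminus (−1) cancel.
Net charge = (+1) + (−6) = −5.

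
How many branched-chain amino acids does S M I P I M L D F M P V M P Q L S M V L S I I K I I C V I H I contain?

14

Valine (V), leucine (L), and isoleucine (I) are the branched-chain amino acids.
Matching residues: I3, I5, L7, V12, L16, V19, L20, I22, I23, I25, I26, V28, I29, I31.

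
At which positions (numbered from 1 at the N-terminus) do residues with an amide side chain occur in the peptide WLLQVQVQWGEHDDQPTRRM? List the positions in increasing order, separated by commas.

4, 6, 8, 15

The amide-side-chain residues are Asn (N) and Gln (Q).
Matching residues: Q4, Q6, Q8, Q15.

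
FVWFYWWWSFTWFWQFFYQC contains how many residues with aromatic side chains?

F, W, and Y each carry an aromatic ring on the side chain.
Matching residues: F1, W3, F4, Y5, W6, W7, W8, F10, W12, F13, W14, F16, F17, Y18.

14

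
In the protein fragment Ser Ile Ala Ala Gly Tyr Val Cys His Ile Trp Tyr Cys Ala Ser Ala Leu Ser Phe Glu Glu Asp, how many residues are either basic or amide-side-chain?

Basic: H, K, R. Amide-side-chain: N, Q.
Basic residues here: His9 (1).
Amide-side-chain residues here: none (0).
The two groups share no amino acid, so total = 1 + 0 = 1.

1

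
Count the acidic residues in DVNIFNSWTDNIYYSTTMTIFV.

Aspartate (D) and glutamate (E) have carboxylic-acid side chains and are the acidic amino acids.
Matching residues: D1, D10.

2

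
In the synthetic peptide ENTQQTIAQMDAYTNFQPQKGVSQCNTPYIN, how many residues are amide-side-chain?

Only N (asparagine) and Q (glutamine) carry a side-chain carboxamide.
Matching residues: N2, Q4, Q5, Q9, N15, Q17, Q19, Q24, N26, N31.

10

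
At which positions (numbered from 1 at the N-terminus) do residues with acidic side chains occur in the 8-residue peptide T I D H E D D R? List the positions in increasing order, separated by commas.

3, 5, 6, 7

Only D (aspartate) and E (glutamate) carry a side-chain carboxylic acid.
Matching residues: D3, E5, D6, D7.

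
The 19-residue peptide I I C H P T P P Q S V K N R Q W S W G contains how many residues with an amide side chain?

Only N (asparagine) and Q (glutamine) carry a side-chain carboxamide.
Matching residues: Q9, N13, Q15.

3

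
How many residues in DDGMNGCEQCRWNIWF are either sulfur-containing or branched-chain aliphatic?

4

Sulfur-containing: C, M. Branched-chain aliphatic: I, L, V.
Sulfur-containing residues here: M4, C7, C10 (3).
Branched-chain aliphatic residues here: I14 (1).
The two groups share no amino acid, so total = 3 + 1 = 4.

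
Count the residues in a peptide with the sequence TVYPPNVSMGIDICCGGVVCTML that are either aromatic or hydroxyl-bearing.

Aromatic: F, W, Y. Hydroxyl-bearing: S, T, Y.
Aromatic residues here: Y3 (1).
Hydroxyl-bearing residues here: T1, Y3, S8, T21 (4).
Y is in both groups, so the 1 Y residue must not be double-counted.
Total = 1 + 4 − 1 = 4.

4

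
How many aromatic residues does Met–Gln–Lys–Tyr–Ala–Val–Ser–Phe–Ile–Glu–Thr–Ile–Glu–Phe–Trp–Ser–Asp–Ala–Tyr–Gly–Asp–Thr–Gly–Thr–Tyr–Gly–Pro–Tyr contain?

F, W, and Y each carry an aromatic ring on the side chain.
Matching residues: Tyr4, Phe8, Phe14, Trp15, Tyr19, Tyr25, Tyr28.

7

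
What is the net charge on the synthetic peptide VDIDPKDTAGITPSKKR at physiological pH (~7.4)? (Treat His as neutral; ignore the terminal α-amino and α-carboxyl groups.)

+1

The side chains ionized at physiological pH are Lys/Arg (+1) and Asp/Glu (−1); with His treated as neutral, nothing else contributes.
Positive (K, R): K6, K15, K16, R17 → +4.
Negative (D, E): D2, D4, D7 → −3.
Net charge = (+4) + (−3) = +1.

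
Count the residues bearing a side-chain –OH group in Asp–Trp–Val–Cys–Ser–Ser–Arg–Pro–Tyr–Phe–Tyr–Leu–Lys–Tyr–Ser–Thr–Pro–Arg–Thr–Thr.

9

S, T, and Y are the three residues with a side-chain hydroxyl.
Matching residues: Ser5, Ser6, Tyr9, Tyr11, Tyr14, Ser15, Thr16, Thr19, Thr20.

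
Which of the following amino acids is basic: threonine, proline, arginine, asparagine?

arginine

K, R, and H are the three residues with basic side chains (ε-amine, guanidinium, and imidazole respectively).
Of the listed options, only arginine belongs to this group.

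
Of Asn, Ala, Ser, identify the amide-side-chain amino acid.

Asn

Only N (asparagine) and Q (glutamine) carry a side-chain carboxamide.
Of the listed options, only Asn belongs to this group.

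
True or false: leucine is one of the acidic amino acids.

The acidic residues are Asp (D) and Glu (E), whose side chains end in a carboxylate group.
Leucine is not in this group.

False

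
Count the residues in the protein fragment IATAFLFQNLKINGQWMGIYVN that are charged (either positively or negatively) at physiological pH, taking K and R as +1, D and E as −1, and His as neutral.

Charged side chains at pH ~7.4: K, R (positive); D, E (negative).
Matching residues: K11.

1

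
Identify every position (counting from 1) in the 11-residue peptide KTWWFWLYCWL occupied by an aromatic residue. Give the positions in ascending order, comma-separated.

Phenylalanine (F), tryptophan (W), and tyrosine (Y) have aromatic ring side chains.
Matching residues: W3, W4, F5, W6, Y8, W10.

3, 4, 5, 6, 8, 10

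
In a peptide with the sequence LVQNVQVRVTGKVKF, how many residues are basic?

The basic amino acids are Lys (K), Arg (R), and His (H).
Matching residues: R8, K12, K14.

3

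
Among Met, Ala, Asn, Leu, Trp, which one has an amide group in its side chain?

Asn

Asparagine (N) and glutamine (Q) have uncharged amide side chains.
Of the listed options, only Asn belongs to this group.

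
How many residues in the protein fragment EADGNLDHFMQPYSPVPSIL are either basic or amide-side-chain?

3

Basic: H, K, R. Amide-side-chain: N, Q.
Basic residues here: H8 (1).
Amide-side-chain residues here: N5, Q11 (2).
The two groups share no amino acid, so total = 1 + 2 = 3.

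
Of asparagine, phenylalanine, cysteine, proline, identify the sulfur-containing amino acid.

Only Cys (C) and Met (M) have a sulfur atom in the side chain.
Of the listed options, only cysteine belongs to this group.

cysteine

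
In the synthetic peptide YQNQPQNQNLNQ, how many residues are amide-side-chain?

Asparagine (N) and glutamine (Q) have uncharged amide side chains.
Matching residues: Q2, N3, Q4, Q6, N7, Q8, N9, N11, Q12.

9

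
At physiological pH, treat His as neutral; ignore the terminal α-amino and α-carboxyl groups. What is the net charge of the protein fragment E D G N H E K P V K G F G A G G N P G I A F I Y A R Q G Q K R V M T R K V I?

+4

The side chains ionized at physiological pH are Lys/Arg (+1) and Asp/Glu (−1); with His treated as neutral, nothing else contributes.
Positive (K, R): K7, K10, R26, K30, R31, R35, K36 → +7.
Negative (D, E): E1, D2, E6 → −3.
Net charge = (+7) + (−3) = +4.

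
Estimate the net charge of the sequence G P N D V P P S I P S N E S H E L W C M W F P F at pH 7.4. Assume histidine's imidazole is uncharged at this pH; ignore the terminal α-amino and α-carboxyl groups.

The side chains ionized at physiological pH are Lys/Arg (+1) and Asp/Glu (−1); with His treated as neutral, nothing else contributes.
Positive (K, R): none → +0.
Negative (D, E): D4, E13, E16 → −3.
Net charge = (+0) + (−3) = −3.

-3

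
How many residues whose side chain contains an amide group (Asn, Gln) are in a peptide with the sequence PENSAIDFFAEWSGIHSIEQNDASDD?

3

Matching residues: N3, Q20, N21.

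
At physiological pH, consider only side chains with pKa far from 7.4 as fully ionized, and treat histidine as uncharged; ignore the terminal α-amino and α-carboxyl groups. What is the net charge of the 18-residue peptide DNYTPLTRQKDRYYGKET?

The side chains ionized at physiological pH are Lys/Arg (+1) and Asp/Glu (−1); with His treated as neutral, nothing else contributes.
Positive (K, R): R8, K10, R12, K16 → +4.
Negative (D, E): D1, D11, E17 → −3.
Net charge = (+4) + (−3) = +1.

+1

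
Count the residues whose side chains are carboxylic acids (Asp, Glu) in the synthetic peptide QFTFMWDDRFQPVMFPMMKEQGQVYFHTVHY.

3

Matching residues: D7, D8, E20.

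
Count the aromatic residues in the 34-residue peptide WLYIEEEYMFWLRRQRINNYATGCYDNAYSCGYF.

Phenylalanine (F), tryptophan (W), and tyrosine (Y) have aromatic ring side chains.
Matching residues: W1, Y3, Y8, F10, W11, Y20, Y25, Y29, Y33, F34.

10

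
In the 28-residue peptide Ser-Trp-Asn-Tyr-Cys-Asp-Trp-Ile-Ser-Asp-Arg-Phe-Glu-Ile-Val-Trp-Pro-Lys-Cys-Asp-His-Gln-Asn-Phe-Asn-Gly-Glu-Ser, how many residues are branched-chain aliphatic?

3

The BCAAs are Val, Leu, and Ile — aliphatic side chains with a branch point.
Matching residues: Ile8, Ile14, Val15.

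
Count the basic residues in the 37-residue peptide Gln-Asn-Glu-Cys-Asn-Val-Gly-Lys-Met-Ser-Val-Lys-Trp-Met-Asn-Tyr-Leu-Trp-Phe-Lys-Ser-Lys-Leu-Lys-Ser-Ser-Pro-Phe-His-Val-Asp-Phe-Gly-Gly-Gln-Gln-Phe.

6

The basic amino acids are Lys (K), Arg (R), and His (H).
Matching residues: Lys8, Lys12, Lys20, Lys22, Lys24, His29.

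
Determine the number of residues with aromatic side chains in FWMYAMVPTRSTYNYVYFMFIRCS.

8

The aromatic amino acids are Phe (F, benzyl), Trp (W, indole), and Tyr (Y, phenol).
Matching residues: F1, W2, Y4, Y13, Y15, Y17, F18, F20.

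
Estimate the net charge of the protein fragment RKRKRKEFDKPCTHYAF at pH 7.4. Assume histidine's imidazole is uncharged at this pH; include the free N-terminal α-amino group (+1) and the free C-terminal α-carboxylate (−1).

+5

The side chains ionized at physiological pH are Lys/Arg (+1) and Asp/Glu (−1); with His treated as neutral, nothing else contributes.
Positive (K, R): R1, K2, R3, K4, R5, K6, K10 → +7.
Negative (D, E): E7, D9 → −2.
The N-terminus (+1) and C-terminus (−1) cancel.
Net charge = (+7) + (−2) = +5.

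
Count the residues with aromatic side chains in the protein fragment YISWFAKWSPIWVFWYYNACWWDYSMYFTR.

Phenylalanine (F), tryptophan (W), and tyrosine (Y) have aromatic ring side chains.
Matching residues: Y1, W4, F5, W8, W12, F14, W15, Y16, Y17, W21, W22, Y24, Y27, F28.

14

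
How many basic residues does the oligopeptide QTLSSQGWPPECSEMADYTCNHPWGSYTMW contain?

K, R, and H are the three residues with basic side chains (ε-amine, guanidinium, and imidazole respectively).
Matching residues: H22.

1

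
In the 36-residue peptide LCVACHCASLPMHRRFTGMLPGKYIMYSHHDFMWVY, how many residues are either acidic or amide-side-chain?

1

Acidic: D, E. Amide-side-chain: N, Q.
Acidic residues here: D31 (1).
Amide-side-chain residues here: none (0).
The two groups share no amino acid, so total = 1 + 0 = 1.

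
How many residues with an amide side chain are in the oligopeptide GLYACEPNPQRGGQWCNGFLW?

4

Only N (asparagine) and Q (glutamine) carry a side-chain carboxamide.
Matching residues: N8, Q10, Q14, N17.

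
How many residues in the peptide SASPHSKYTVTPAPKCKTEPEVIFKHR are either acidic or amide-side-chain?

2

Acidic: D, E. Amide-side-chain: N, Q.
Acidic residues here: E19, E21 (2).
Amide-side-chain residues here: none (0).
The two groups share no amino acid, so total = 2 + 0 = 2.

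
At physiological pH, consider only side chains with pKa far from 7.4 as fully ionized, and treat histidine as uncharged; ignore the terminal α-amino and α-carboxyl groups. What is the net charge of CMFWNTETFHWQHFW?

-1

The side chains ionized at physiological pH are Lys/Arg (+1) and Asp/Glu (−1); with His treated as neutral, nothing else contributes.
Positive (K, R): none → +0.
Negative (D, E): E7 → −1.
Net charge = (+0) + (−1) = −1.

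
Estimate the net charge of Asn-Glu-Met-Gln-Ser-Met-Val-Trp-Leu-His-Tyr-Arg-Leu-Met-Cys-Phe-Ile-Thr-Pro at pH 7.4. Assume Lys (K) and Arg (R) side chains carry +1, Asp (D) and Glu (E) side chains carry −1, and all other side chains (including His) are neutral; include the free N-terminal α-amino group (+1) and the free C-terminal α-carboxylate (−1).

0

Positive (K, R): Arg12 → +1.
Negative (D, E): Glu2 → −1.
The N-terminus (+1) and C-terminus (−1) cancel.
Net charge = (+1) + (−1) = 0.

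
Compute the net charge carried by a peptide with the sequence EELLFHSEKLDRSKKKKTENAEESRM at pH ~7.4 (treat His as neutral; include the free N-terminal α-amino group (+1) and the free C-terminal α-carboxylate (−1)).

Near pH 7.4, K and R contribute +1 each, D and E contribute −1 each, and every other side chain (His included, as stated) is uncharged.
Positive (K, R): K9, R12, K14, K15, K16, K17, R25 → +7.
Negative (D, E): E1, E2, E8, D11, E19, E22, E23 → −7.
The N-terminus (+1) and C-terminus (−1) cancel.
Net charge = (+7) + (−7) = 0.

0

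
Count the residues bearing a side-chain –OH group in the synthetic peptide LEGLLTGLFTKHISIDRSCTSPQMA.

6

The –OH-bearing residues are Ser, Thr (aliphatic alcohols), and Tyr (phenol).
Matching residues: T6, T10, S14, S18, T20, S21.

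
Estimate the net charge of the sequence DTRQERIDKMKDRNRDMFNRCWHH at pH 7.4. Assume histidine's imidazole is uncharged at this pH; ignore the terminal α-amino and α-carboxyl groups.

The side chains ionized at physiological pH are Lys/Arg (+1) and Asp/Glu (−1); with His treated as neutral, nothing else contributes.
Positive (K, R): R3, R6, K9, K11, R13, R15, R20 → +7.
Negative (D, E): D1, E5, D8, D12, D16 → −5.
Net charge = (+7) + (−5) = +2.

+2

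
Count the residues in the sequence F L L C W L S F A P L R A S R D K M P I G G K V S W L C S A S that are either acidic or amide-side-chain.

1

Acidic: D, E. Amide-side-chain: N, Q.
Acidic residues here: D16 (1).
Amide-side-chain residues here: none (0).
The two groups share no amino acid, so total = 1 + 0 = 1.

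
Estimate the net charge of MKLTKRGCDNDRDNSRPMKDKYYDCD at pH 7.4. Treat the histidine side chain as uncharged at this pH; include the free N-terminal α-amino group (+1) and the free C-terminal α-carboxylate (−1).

Near pH 7.4, K and R contribute +1 each, D and E contribute −1 each, and every other side chain (His included, as stated) is uncharged.
Positive (K, R): K2, K5, R6, R12, R16, K19, K21 → +7.
Negative (D, E): D9, D11, D13, D20, D24, D26 → −6.
The N-terminus (+1) and C-terminus (−1) cancel.
Net charge = (+7) + (−6) = +1.

+1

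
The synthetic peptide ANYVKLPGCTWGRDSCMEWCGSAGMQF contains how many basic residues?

The basic amino acids are Lys (K), Arg (R), and His (H).
Matching residues: K5, R13.

2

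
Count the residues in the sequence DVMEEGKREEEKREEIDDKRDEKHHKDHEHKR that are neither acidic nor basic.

Acidic: D, E. Basic: K, R, H. All other residues are neither.
Matching residues: V2, M3, G6, I16.

4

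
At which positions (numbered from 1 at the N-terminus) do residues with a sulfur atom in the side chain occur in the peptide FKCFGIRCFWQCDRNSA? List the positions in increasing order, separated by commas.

The sulfur-bearing residues are cysteine (–SH) and methionine (–S–CH₃).
Matching residues: C3, C8, C12.

3, 8, 12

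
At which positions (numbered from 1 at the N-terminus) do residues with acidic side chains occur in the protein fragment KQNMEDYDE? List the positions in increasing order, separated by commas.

5, 6, 8, 9

Aspartate (D) and glutamate (E) have carboxylic-acid side chains and are the acidic amino acids.
Matching residues: E5, D6, D8, E9.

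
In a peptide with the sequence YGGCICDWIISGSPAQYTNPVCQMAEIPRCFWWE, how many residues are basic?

Lysine (K), arginine (R), and histidine (H) have basic, nitrogen-containing side chains.
Matching residues: R29.

1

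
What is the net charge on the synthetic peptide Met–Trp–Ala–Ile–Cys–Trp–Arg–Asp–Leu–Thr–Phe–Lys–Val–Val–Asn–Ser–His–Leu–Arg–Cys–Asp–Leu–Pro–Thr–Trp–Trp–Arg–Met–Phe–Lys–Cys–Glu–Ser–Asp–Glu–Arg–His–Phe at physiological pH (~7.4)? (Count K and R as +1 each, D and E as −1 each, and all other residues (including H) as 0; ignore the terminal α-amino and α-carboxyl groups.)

+1

Positive (K, R): Arg7, Lys12, Arg19, Arg27, Lys30, Arg36 → +6.
Negative (D, E): Asp8, Asp21, Glu32, Asp34, Glu35 → −5.
Net charge = (+6) + (−5) = +1.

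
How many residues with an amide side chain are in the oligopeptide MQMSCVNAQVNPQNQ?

Asparagine (N) and glutamine (Q) have uncharged amide side chains.
Matching residues: Q2, N7, Q9, N11, Q13, N14, Q15.

7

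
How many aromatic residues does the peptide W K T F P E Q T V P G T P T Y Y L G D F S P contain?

F, W, and Y each carry an aromatic ring on the side chain.
Matching residues: W1, F4, Y15, Y16, F20.

5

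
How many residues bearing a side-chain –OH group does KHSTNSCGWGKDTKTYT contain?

7

The –OH-bearing residues are Ser, Thr (aliphatic alcohols), and Tyr (phenol).
Matching residues: S3, T4, S6, T13, T15, Y16, T17.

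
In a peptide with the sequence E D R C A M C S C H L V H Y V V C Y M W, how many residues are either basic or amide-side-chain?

Basic: H, K, R. Amide-side-chain: N, Q.
Basic residues here: R3, H10, H13 (3).
Amide-side-chain residues here: none (0).
The two groups share no amino acid, so total = 3 + 0 = 3.

3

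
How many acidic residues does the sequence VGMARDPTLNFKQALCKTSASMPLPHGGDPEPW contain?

3

The acidic residues are Asp (D) and Glu (E), whose side chains end in a carboxylate group.
Matching residues: D6, D29, E31.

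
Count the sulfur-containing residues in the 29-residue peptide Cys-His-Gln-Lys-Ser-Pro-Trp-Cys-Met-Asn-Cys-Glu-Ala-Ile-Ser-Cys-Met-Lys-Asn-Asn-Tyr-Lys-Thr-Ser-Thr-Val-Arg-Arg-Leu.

6

Only Cys (C) and Met (M) have a sulfur atom in the side chain.
Matching residues: Cys1, Cys8, Met9, Cys11, Cys16, Met17.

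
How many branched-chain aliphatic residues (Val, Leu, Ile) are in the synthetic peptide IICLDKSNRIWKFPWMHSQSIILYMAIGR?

8

Matching residues: I1, I2, L4, I10, I21, I22, L23, I27.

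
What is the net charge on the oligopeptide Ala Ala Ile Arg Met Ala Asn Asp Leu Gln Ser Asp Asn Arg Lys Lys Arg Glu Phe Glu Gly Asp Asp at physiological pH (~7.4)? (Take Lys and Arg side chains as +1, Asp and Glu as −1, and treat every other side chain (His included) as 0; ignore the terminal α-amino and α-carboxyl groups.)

-1

Positive (K, R): Arg4, Arg14, Lys15, Lys16, Arg17 → +5.
Negative (D, E): Asp8, Asp12, Glu18, Glu20, Asp22, Asp23 → −6.
Net charge = (+5) + (−6) = −1.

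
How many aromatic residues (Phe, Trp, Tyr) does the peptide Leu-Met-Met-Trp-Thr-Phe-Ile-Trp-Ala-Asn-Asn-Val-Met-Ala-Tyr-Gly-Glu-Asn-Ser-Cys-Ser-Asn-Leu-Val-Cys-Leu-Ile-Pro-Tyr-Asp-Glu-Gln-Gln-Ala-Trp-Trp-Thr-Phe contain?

8

Matching residues: Trp4, Phe6, Trp8, Tyr15, Tyr29, Trp35, Trp36, Phe38.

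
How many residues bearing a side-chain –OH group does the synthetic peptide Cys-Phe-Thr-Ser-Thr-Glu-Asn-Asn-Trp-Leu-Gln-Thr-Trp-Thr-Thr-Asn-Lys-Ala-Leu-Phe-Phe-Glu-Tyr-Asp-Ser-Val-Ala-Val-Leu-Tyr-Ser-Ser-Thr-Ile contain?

Serine (S), threonine (T), and tyrosine (Y) each carry a hydroxyl group on the side chain.
Matching residues: Thr3, Ser4, Thr5, Thr12, Thr14, Thr15, Tyr23, Ser25, Tyr30, Ser31, Ser32, Thr33.

12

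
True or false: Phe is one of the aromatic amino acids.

True

F, W, and Y each carry an aromatic ring on the side chain.
Phenylalanine is in this group.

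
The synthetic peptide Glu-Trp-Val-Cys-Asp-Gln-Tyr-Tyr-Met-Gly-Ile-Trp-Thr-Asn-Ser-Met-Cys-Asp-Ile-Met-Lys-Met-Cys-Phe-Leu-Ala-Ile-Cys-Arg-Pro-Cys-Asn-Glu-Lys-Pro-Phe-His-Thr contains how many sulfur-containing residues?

Only Cys (C) and Met (M) have a sulfur atom in the side chain.
Matching residues: Cys4, Met9, Met16, Cys17, Met20, Met22, Cys23, Cys28, Cys31.

9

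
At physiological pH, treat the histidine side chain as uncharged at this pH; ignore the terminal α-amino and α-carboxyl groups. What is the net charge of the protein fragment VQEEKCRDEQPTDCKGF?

At pH ~7.4 the Lys and Arg side chains are protonated (+1), the Asp and Glu side chains are deprotonated (−1), and with His taken as neutral all other side chains carry no charge.
Positive (K, R): K5, R7, K15 → +3.
Negative (D, E): E3, E4, D8, E9, D13 → −5.
Net charge = (+3) + (−5) = −2.

-2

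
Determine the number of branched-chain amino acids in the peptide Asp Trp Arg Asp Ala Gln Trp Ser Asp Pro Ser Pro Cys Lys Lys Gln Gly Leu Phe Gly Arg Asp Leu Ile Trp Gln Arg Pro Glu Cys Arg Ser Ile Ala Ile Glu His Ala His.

5

V, L, and I make up the branched-chain aliphatic group.
Matching residues: Leu18, Leu23, Ile24, Ile33, Ile35.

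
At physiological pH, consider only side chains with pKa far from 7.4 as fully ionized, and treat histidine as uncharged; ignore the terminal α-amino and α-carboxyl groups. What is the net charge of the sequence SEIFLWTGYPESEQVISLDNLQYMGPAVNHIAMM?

The side chains ionized at physiological pH are Lys/Arg (+1) and Asp/Glu (−1); with His treated as neutral, nothing else contributes.
Positive (K, R): none → +0.
Negative (D, E): E2, E11, E13, D19 → −4.
Net charge = (+0) + (−4) = −4.

-4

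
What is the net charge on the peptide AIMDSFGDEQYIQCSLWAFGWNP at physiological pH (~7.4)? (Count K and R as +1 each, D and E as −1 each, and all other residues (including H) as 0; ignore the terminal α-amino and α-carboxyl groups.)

Positive (K, R): none → +0.
Negative (D, E): D4, D8, E9 → −3.
Net charge = (+0) + (−3) = −3.

-3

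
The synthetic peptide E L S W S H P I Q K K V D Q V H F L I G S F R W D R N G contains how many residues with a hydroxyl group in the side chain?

The –OH-bearing residues are Ser, Thr (aliphatic alcohols), and Tyr (phenol).
Matching residues: S3, S5, S21.

3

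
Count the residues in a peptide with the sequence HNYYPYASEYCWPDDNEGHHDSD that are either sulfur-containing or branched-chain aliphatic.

Sulfur-containing: C, M. Branched-chain aliphatic: I, L, V.
Sulfur-containing residues here: C11 (1).
Branched-chain aliphatic residues here: none (0).
The two groups share no amino acid, so total = 1 + 0 = 1.

1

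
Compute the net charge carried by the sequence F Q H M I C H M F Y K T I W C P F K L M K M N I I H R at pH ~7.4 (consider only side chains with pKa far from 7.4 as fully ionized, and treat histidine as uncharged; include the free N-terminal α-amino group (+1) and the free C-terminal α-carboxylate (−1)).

+4

The side chains ionized at physiological pH are Lys/Arg (+1) and Asp/Glu (−1); with His treated as neutral, nothing else contributes.
Positive (K, R): K11, K18, K21, R27 → +4.
Negative (D, E): none → −0.
The N-terminus (+1) and C-terminus (−1) cancel.
Net charge = (+4) + (−0) = +4.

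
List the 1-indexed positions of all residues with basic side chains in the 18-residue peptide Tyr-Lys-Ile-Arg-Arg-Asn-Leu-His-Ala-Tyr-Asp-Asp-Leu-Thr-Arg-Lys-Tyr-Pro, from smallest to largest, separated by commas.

K, R, and H are the three residues with basic side chains (ε-amine, guanidinium, and imidazole respectively).
Matching residues: Lys2, Arg4, Arg5, His8, Arg15, Lys16.

2, 4, 5, 8, 15, 16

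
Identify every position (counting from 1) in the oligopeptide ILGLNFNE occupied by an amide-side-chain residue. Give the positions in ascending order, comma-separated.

Asparagine (N) and glutamine (Q) have uncharged amide side chains.
Matching residues: N5, N7.

5, 7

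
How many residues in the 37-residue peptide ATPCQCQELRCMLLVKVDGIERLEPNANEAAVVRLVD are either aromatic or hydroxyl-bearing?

Aromatic: F, W, Y. Hydroxyl-bearing: S, T, Y.
Aromatic residues here: none (0).
Hydroxyl-bearing residues here: T2 (1).
(Y belongs to both groups, but none appear in this sequence.) Total = 0 + 1 = 1.

1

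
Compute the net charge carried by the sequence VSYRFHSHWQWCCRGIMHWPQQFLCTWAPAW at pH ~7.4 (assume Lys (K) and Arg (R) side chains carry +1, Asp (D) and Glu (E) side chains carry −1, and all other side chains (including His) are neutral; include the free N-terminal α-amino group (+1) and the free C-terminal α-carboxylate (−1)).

+2

Positive (K, R): R4, R14 → +2.
Negative (D, E): none → −0.
The N-terminus (+1) and C-terminus (−1) cancel.
Net charge = (+2) + (−0) = +2.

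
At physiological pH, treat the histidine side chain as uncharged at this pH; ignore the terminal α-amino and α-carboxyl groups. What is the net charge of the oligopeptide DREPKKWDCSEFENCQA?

The side chains ionized at physiological pH are Lys/Arg (+1) and Asp/Glu (−1); with His treated as neutral, nothing else contributes.
Positive (K, R): R2, K5, K6 → +3.
Negative (D, E): D1, E3, D8, E11, E13 → −5.
Net charge = (+3) + (−5) = −2.

-2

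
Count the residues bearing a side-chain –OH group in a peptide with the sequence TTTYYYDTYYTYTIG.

Serine (S), threonine (T), and tyrosine (Y) each carry a hydroxyl group on the side chain.
Matching residues: T1, T2, T3, Y4, Y5, Y6, T8, Y9, Y10, T11, Y12, T13.

12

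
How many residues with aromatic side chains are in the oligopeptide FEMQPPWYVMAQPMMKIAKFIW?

5

Phenylalanine (F), tryptophan (W), and tyrosine (Y) have aromatic ring side chains.
Matching residues: F1, W7, Y8, F20, W22.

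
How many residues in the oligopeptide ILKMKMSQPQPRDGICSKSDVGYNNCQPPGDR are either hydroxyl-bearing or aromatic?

Hydroxyl-bearing: S, T, Y. Aromatic: F, W, Y.
Hydroxyl-bearing residues here: S7, S17, S19, Y23 (4).
Aromatic residues here: Y23 (1).
Y is in both groups, so the 1 Y residue must not be double-counted.
Total = 4 + 1 − 1 = 4.

4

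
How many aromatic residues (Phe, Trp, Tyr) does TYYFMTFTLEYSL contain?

Matching residues: Y2, Y3, F4, F7, Y11.

5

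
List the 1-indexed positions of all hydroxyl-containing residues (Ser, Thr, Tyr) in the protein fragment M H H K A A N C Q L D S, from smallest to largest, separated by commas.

12

Matching residues: S12.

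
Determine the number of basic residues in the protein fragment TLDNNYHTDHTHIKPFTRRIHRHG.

9

Lysine (K), arginine (R), and histidine (H) have basic, nitrogen-containing side chains.
Matching residues: H7, H10, H12, K14, R18, R19, H21, R22, H23.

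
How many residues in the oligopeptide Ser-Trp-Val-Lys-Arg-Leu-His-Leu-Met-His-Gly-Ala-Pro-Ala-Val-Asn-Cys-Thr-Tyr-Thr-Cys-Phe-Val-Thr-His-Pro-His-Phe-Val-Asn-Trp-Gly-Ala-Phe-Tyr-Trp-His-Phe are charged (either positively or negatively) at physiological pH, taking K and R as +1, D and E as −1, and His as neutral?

2

Charged side chains at pH ~7.4: K, R (positive); D, E (negative).
Matching residues: Lys4, Arg5.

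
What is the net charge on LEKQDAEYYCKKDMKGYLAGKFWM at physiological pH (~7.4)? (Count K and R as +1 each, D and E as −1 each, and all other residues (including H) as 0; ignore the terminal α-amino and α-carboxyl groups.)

+1

Positive (K, R): K3, K11, K12, K15, K21 → +5.
Negative (D, E): E2, D5, E7, D13 → −4.
Net charge = (+5) + (−4) = +1.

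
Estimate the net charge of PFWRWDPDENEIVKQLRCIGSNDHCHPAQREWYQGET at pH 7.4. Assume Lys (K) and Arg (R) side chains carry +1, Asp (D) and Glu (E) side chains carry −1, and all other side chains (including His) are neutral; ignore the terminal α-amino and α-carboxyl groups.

-3

Positive (K, R): R4, K14, R17, R30 → +4.
Negative (D, E): D6, D8, E9, E11, D23, E31, E36 → −7.
Net charge = (+4) + (−7) = −3.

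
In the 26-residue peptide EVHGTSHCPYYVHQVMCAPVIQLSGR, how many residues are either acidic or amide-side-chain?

3

Acidic: D, E. Amide-side-chain: N, Q.
Acidic residues here: E1 (1).
Amide-side-chain residues here: Q14, Q22 (2).
The two groups share no amino acid, so total = 1 + 2 = 3.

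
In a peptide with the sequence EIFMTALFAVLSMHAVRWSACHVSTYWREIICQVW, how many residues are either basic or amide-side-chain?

5

Basic: H, K, R. Amide-side-chain: N, Q.
Basic residues here: H14, R17, H22, R28 (4).
Amide-side-chain residues here: Q33 (1).
The two groups share no amino acid, so total = 4 + 1 = 5.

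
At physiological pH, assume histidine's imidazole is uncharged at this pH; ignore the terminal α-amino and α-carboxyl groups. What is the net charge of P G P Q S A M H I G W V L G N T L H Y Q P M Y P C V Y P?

0

The side chains ionized at physiological pH are Lys/Arg (+1) and Asp/Glu (−1); with His treated as neutral, nothing else contributes.
Positive (K, R): none → +0.
Negative (D, E): none → −0.
Net charge = (+0) + (−0) = 0.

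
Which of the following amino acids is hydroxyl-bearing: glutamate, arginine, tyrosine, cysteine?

The –OH-bearing residues are Ser, Thr (aliphatic alcohols), and Tyr (phenol).
Of the listed options, only tyrosine belongs to this group.

tyrosine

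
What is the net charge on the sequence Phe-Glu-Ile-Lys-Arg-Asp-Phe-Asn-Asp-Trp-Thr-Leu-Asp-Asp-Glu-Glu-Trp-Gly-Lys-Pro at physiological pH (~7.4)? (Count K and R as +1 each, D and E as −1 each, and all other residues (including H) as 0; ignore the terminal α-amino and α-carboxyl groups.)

Positive (K, R): Lys4, Arg5, Lys19 → +3.
Negative (D, E): Glu2, Asp6, Asp9, Asp13, Asp14, Glu15, Glu16 → −7.
Net charge = (+3) + (−7) = −4.

-4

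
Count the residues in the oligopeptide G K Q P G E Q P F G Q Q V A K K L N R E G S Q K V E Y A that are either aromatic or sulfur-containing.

Aromatic: F, W, Y. Sulfur-containing: C, M.
Aromatic residues here: F9, Y27 (2).
Sulfur-containing residues here: none (0).
The two groups share no amino acid, so total = 2 + 0 = 2.

2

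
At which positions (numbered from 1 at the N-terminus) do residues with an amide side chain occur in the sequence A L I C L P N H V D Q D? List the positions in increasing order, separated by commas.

Asparagine (N) and glutamine (Q) have uncharged amide side chains.
Matching residues: N7, Q11.

7, 11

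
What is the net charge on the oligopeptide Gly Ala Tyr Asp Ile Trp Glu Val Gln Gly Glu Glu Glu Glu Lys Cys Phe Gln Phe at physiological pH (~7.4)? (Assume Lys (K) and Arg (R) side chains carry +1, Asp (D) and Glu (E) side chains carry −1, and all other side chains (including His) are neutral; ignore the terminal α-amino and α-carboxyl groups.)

Positive (K, R): Lys15 → +1.
Negative (D, E): Asp4, Glu7, Glu11, Glu12, Glu13, Glu14 → −6.
Net charge = (+1) + (−6) = −5.

-5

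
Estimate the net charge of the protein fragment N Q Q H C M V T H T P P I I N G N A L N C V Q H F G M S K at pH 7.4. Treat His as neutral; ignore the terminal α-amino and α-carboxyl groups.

+1

At pH ~7.4 the Lys and Arg side chains are protonated (+1), the Asp and Glu side chains are deprotonated (−1), and with His taken as neutral all other side chains carry no charge.
Positive (K, R): K29 → +1.
Negative (D, E): none → −0.
Net charge = (+1) + (−0) = +1.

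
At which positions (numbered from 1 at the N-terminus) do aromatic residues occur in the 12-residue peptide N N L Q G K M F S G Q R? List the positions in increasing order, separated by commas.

The aromatic amino acids are Phe (F, benzyl), Trp (W, indole), and Tyr (Y, phenol).
Matching residues: F8.

8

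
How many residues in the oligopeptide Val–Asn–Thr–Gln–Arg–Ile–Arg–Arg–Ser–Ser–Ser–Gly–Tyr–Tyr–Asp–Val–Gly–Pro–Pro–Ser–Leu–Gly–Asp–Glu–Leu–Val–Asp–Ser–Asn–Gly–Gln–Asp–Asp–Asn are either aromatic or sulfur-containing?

Aromatic: F, W, Y. Sulfur-containing: C, M.
Aromatic residues here: Tyr13, Tyr14 (2).
Sulfur-containing residues here: none (0).
The two groups share no amino acid, so total = 2 + 0 = 2.

2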